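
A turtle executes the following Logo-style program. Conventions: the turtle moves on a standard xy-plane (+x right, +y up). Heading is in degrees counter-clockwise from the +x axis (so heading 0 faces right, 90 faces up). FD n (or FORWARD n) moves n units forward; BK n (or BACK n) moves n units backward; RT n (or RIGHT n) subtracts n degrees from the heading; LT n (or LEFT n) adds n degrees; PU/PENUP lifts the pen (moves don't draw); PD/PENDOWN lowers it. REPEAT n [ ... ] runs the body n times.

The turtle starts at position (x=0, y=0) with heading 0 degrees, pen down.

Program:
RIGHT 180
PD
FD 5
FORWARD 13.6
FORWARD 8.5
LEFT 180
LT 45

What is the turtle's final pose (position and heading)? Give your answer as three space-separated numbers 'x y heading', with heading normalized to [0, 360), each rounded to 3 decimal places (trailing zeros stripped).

Executing turtle program step by step:
Start: pos=(0,0), heading=0, pen down
RT 180: heading 0 -> 180
PD: pen down
FD 5: (0,0) -> (-5,0) [heading=180, draw]
FD 13.6: (-5,0) -> (-18.6,0) [heading=180, draw]
FD 8.5: (-18.6,0) -> (-27.1,0) [heading=180, draw]
LT 180: heading 180 -> 0
LT 45: heading 0 -> 45
Final: pos=(-27.1,0), heading=45, 3 segment(s) drawn

Answer: -27.1 0 45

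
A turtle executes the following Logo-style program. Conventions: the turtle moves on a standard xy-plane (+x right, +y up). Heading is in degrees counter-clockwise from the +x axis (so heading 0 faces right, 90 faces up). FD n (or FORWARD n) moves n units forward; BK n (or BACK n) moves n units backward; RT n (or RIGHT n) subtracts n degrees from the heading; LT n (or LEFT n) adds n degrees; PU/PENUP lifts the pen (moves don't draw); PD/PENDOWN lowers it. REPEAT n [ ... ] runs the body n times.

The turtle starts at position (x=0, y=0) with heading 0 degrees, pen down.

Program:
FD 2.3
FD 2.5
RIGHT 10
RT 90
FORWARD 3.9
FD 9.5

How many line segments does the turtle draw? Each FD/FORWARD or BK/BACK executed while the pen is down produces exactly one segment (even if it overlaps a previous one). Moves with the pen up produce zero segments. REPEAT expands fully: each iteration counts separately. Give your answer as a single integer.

Executing turtle program step by step:
Start: pos=(0,0), heading=0, pen down
FD 2.3: (0,0) -> (2.3,0) [heading=0, draw]
FD 2.5: (2.3,0) -> (4.8,0) [heading=0, draw]
RT 10: heading 0 -> 350
RT 90: heading 350 -> 260
FD 3.9: (4.8,0) -> (4.123,-3.841) [heading=260, draw]
FD 9.5: (4.123,-3.841) -> (2.473,-13.196) [heading=260, draw]
Final: pos=(2.473,-13.196), heading=260, 4 segment(s) drawn
Segments drawn: 4

Answer: 4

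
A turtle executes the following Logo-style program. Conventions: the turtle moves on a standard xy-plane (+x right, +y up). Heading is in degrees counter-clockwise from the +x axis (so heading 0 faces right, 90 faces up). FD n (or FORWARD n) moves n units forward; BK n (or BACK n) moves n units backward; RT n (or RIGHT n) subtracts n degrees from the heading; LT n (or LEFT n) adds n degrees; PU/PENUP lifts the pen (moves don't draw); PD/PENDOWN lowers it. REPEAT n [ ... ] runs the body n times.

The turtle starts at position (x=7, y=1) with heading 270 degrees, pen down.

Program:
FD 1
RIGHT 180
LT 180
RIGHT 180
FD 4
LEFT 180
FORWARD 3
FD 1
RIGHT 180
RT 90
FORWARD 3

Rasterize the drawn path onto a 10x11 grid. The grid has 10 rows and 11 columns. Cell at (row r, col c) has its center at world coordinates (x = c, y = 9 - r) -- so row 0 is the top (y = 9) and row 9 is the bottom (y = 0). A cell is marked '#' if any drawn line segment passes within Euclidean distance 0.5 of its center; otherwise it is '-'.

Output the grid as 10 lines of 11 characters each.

Answer: -----------
-----------
-----------
-----------
-----------
-------#---
-------#---
-------#---
-------#---
-------####

Derivation:
Segment 0: (7,1) -> (7,0)
Segment 1: (7,0) -> (7,4)
Segment 2: (7,4) -> (7,1)
Segment 3: (7,1) -> (7,0)
Segment 4: (7,0) -> (10,0)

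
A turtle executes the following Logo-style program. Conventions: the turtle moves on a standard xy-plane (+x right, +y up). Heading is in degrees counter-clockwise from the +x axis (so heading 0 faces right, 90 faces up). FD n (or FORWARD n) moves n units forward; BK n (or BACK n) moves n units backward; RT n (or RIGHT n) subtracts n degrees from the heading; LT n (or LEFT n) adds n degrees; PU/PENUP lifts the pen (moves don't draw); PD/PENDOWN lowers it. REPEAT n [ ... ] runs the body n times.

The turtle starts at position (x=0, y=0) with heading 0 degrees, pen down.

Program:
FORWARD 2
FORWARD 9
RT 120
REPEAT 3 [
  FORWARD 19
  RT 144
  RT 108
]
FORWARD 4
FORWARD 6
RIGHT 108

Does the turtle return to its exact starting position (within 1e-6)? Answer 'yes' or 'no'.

Answer: no

Derivation:
Executing turtle program step by step:
Start: pos=(0,0), heading=0, pen down
FD 2: (0,0) -> (2,0) [heading=0, draw]
FD 9: (2,0) -> (11,0) [heading=0, draw]
RT 120: heading 0 -> 240
REPEAT 3 [
  -- iteration 1/3 --
  FD 19: (11,0) -> (1.5,-16.454) [heading=240, draw]
  RT 144: heading 240 -> 96
  RT 108: heading 96 -> 348
  -- iteration 2/3 --
  FD 19: (1.5,-16.454) -> (20.085,-20.405) [heading=348, draw]
  RT 144: heading 348 -> 204
  RT 108: heading 204 -> 96
  -- iteration 3/3 --
  FD 19: (20.085,-20.405) -> (18.099,-1.509) [heading=96, draw]
  RT 144: heading 96 -> 312
  RT 108: heading 312 -> 204
]
FD 4: (18.099,-1.509) -> (14.445,-3.136) [heading=204, draw]
FD 6: (14.445,-3.136) -> (8.963,-5.576) [heading=204, draw]
RT 108: heading 204 -> 96
Final: pos=(8.963,-5.576), heading=96, 7 segment(s) drawn

Start position: (0, 0)
Final position: (8.963, -5.576)
Distance = 10.556; >= 1e-6 -> NOT closed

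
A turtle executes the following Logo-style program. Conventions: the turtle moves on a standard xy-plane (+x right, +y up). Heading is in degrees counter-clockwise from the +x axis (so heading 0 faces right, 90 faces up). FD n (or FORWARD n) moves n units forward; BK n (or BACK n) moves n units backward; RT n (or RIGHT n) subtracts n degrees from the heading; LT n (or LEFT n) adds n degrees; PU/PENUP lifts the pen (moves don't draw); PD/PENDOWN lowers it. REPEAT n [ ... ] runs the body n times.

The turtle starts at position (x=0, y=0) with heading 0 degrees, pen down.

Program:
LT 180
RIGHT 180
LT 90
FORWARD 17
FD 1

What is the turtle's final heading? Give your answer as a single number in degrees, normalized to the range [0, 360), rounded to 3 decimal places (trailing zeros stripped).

Executing turtle program step by step:
Start: pos=(0,0), heading=0, pen down
LT 180: heading 0 -> 180
RT 180: heading 180 -> 0
LT 90: heading 0 -> 90
FD 17: (0,0) -> (0,17) [heading=90, draw]
FD 1: (0,17) -> (0,18) [heading=90, draw]
Final: pos=(0,18), heading=90, 2 segment(s) drawn

Answer: 90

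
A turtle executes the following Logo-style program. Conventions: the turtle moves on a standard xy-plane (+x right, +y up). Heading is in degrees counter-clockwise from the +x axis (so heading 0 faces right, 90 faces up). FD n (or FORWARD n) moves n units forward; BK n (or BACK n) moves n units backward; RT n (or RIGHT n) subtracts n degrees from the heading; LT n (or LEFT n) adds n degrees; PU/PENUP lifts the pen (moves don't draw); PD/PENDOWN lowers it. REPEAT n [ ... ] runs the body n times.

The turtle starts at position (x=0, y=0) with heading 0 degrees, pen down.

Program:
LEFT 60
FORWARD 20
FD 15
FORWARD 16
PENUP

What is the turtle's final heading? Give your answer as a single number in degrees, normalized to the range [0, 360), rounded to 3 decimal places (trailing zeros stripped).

Executing turtle program step by step:
Start: pos=(0,0), heading=0, pen down
LT 60: heading 0 -> 60
FD 20: (0,0) -> (10,17.321) [heading=60, draw]
FD 15: (10,17.321) -> (17.5,30.311) [heading=60, draw]
FD 16: (17.5,30.311) -> (25.5,44.167) [heading=60, draw]
PU: pen up
Final: pos=(25.5,44.167), heading=60, 3 segment(s) drawn

Answer: 60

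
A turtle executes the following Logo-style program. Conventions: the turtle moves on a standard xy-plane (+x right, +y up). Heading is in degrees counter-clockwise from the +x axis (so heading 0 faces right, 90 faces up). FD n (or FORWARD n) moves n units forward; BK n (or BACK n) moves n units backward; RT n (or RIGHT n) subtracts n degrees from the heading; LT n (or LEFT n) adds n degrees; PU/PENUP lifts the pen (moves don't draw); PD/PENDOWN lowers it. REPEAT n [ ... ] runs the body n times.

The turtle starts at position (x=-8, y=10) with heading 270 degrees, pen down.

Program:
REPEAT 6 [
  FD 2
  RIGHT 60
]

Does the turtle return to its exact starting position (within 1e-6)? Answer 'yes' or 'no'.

Answer: yes

Derivation:
Executing turtle program step by step:
Start: pos=(-8,10), heading=270, pen down
REPEAT 6 [
  -- iteration 1/6 --
  FD 2: (-8,10) -> (-8,8) [heading=270, draw]
  RT 60: heading 270 -> 210
  -- iteration 2/6 --
  FD 2: (-8,8) -> (-9.732,7) [heading=210, draw]
  RT 60: heading 210 -> 150
  -- iteration 3/6 --
  FD 2: (-9.732,7) -> (-11.464,8) [heading=150, draw]
  RT 60: heading 150 -> 90
  -- iteration 4/6 --
  FD 2: (-11.464,8) -> (-11.464,10) [heading=90, draw]
  RT 60: heading 90 -> 30
  -- iteration 5/6 --
  FD 2: (-11.464,10) -> (-9.732,11) [heading=30, draw]
  RT 60: heading 30 -> 330
  -- iteration 6/6 --
  FD 2: (-9.732,11) -> (-8,10) [heading=330, draw]
  RT 60: heading 330 -> 270
]
Final: pos=(-8,10), heading=270, 6 segment(s) drawn

Start position: (-8, 10)
Final position: (-8, 10)
Distance = 0; < 1e-6 -> CLOSED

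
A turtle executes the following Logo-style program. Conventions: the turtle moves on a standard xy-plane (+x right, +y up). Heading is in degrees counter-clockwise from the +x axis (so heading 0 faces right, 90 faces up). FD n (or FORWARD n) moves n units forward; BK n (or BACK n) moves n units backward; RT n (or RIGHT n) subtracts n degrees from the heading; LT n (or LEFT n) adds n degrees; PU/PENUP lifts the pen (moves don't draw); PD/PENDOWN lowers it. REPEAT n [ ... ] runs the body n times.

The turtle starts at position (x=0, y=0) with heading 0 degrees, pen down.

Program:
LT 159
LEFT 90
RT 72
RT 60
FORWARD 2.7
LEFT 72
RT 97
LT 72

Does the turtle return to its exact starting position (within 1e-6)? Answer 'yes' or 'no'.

Executing turtle program step by step:
Start: pos=(0,0), heading=0, pen down
LT 159: heading 0 -> 159
LT 90: heading 159 -> 249
RT 72: heading 249 -> 177
RT 60: heading 177 -> 117
FD 2.7: (0,0) -> (-1.226,2.406) [heading=117, draw]
LT 72: heading 117 -> 189
RT 97: heading 189 -> 92
LT 72: heading 92 -> 164
Final: pos=(-1.226,2.406), heading=164, 1 segment(s) drawn

Start position: (0, 0)
Final position: (-1.226, 2.406)
Distance = 2.7; >= 1e-6 -> NOT closed

Answer: no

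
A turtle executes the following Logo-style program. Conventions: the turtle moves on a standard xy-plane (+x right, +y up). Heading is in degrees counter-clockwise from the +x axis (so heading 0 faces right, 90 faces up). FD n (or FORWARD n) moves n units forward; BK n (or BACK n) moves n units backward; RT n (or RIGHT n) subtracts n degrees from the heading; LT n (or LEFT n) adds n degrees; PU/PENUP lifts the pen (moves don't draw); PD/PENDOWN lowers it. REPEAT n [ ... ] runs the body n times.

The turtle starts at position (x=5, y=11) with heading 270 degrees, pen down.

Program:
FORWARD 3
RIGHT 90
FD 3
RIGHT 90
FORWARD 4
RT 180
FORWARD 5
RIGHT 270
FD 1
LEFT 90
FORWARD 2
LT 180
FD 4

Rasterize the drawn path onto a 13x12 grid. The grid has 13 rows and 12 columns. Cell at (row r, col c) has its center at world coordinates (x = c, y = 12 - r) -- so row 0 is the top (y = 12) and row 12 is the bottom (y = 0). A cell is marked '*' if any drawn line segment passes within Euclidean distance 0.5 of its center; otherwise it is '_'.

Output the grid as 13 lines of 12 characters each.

Segment 0: (5,11) -> (5,8)
Segment 1: (5,8) -> (2,8)
Segment 2: (2,8) -> (2,12)
Segment 3: (2,12) -> (2,7)
Segment 4: (2,7) -> (3,7)
Segment 5: (3,7) -> (3,9)
Segment 6: (3,9) -> (3,5)

Answer: __*_________
__*__*______
__*__*______
__**_*______
__****______
__**________
___*________
___*________
____________
____________
____________
____________
____________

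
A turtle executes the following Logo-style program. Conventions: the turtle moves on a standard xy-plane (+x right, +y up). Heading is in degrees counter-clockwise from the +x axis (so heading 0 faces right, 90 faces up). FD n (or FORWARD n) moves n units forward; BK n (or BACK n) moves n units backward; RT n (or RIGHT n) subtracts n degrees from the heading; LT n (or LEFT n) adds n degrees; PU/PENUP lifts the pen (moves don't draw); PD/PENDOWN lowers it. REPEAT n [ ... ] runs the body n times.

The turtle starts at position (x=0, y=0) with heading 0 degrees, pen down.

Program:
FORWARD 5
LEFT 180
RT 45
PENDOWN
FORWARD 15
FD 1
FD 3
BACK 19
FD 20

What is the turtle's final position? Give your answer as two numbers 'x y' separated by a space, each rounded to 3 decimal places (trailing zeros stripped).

Executing turtle program step by step:
Start: pos=(0,0), heading=0, pen down
FD 5: (0,0) -> (5,0) [heading=0, draw]
LT 180: heading 0 -> 180
RT 45: heading 180 -> 135
PD: pen down
FD 15: (5,0) -> (-5.607,10.607) [heading=135, draw]
FD 1: (-5.607,10.607) -> (-6.314,11.314) [heading=135, draw]
FD 3: (-6.314,11.314) -> (-8.435,13.435) [heading=135, draw]
BK 19: (-8.435,13.435) -> (5,0) [heading=135, draw]
FD 20: (5,0) -> (-9.142,14.142) [heading=135, draw]
Final: pos=(-9.142,14.142), heading=135, 6 segment(s) drawn

Answer: -9.142 14.142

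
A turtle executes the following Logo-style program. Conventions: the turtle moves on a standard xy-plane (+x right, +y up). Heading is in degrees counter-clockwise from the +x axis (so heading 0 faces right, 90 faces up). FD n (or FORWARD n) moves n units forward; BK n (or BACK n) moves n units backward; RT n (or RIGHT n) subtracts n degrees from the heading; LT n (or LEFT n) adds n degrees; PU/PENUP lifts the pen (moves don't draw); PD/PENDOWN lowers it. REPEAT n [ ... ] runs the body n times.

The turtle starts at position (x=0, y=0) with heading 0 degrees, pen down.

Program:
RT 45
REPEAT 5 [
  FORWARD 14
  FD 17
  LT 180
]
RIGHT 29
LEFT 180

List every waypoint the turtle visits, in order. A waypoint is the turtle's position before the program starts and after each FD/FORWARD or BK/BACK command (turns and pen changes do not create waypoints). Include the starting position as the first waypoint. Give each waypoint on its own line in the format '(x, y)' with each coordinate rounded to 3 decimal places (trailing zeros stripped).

Executing turtle program step by step:
Start: pos=(0,0), heading=0, pen down
RT 45: heading 0 -> 315
REPEAT 5 [
  -- iteration 1/5 --
  FD 14: (0,0) -> (9.899,-9.899) [heading=315, draw]
  FD 17: (9.899,-9.899) -> (21.92,-21.92) [heading=315, draw]
  LT 180: heading 315 -> 135
  -- iteration 2/5 --
  FD 14: (21.92,-21.92) -> (12.021,-12.021) [heading=135, draw]
  FD 17: (12.021,-12.021) -> (0,0) [heading=135, draw]
  LT 180: heading 135 -> 315
  -- iteration 3/5 --
  FD 14: (0,0) -> (9.899,-9.899) [heading=315, draw]
  FD 17: (9.899,-9.899) -> (21.92,-21.92) [heading=315, draw]
  LT 180: heading 315 -> 135
  -- iteration 4/5 --
  FD 14: (21.92,-21.92) -> (12.021,-12.021) [heading=135, draw]
  FD 17: (12.021,-12.021) -> (0,0) [heading=135, draw]
  LT 180: heading 135 -> 315
  -- iteration 5/5 --
  FD 14: (0,0) -> (9.899,-9.899) [heading=315, draw]
  FD 17: (9.899,-9.899) -> (21.92,-21.92) [heading=315, draw]
  LT 180: heading 315 -> 135
]
RT 29: heading 135 -> 106
LT 180: heading 106 -> 286
Final: pos=(21.92,-21.92), heading=286, 10 segment(s) drawn
Waypoints (11 total):
(0, 0)
(9.899, -9.899)
(21.92, -21.92)
(12.021, -12.021)
(0, 0)
(9.899, -9.899)
(21.92, -21.92)
(12.021, -12.021)
(0, 0)
(9.899, -9.899)
(21.92, -21.92)

Answer: (0, 0)
(9.899, -9.899)
(21.92, -21.92)
(12.021, -12.021)
(0, 0)
(9.899, -9.899)
(21.92, -21.92)
(12.021, -12.021)
(0, 0)
(9.899, -9.899)
(21.92, -21.92)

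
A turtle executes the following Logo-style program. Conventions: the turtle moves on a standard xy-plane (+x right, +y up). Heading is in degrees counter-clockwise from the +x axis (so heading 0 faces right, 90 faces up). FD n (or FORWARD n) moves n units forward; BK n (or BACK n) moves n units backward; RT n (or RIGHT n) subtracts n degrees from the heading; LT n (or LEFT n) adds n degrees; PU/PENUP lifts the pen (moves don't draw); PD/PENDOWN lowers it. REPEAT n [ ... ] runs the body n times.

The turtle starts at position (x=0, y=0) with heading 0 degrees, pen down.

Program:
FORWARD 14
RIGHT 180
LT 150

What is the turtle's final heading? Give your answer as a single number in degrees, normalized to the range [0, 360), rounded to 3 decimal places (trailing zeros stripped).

Answer: 330

Derivation:
Executing turtle program step by step:
Start: pos=(0,0), heading=0, pen down
FD 14: (0,0) -> (14,0) [heading=0, draw]
RT 180: heading 0 -> 180
LT 150: heading 180 -> 330
Final: pos=(14,0), heading=330, 1 segment(s) drawn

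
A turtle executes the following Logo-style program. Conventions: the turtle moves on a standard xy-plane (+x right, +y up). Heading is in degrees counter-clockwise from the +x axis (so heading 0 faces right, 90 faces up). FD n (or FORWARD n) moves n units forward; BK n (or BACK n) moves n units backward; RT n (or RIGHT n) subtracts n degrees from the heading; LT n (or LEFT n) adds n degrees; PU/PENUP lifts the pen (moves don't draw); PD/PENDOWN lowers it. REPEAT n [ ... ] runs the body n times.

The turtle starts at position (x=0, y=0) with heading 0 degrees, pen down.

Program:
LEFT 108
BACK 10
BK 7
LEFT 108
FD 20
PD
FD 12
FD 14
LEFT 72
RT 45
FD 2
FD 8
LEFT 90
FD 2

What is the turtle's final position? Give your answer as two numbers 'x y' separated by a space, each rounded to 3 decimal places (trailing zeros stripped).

Answer: -34.719 -53.024

Derivation:
Executing turtle program step by step:
Start: pos=(0,0), heading=0, pen down
LT 108: heading 0 -> 108
BK 10: (0,0) -> (3.09,-9.511) [heading=108, draw]
BK 7: (3.09,-9.511) -> (5.253,-16.168) [heading=108, draw]
LT 108: heading 108 -> 216
FD 20: (5.253,-16.168) -> (-10.927,-27.924) [heading=216, draw]
PD: pen down
FD 12: (-10.927,-27.924) -> (-20.635,-34.977) [heading=216, draw]
FD 14: (-20.635,-34.977) -> (-31.961,-43.206) [heading=216, draw]
LT 72: heading 216 -> 288
RT 45: heading 288 -> 243
FD 2: (-31.961,-43.206) -> (-32.869,-44.988) [heading=243, draw]
FD 8: (-32.869,-44.988) -> (-36.501,-52.116) [heading=243, draw]
LT 90: heading 243 -> 333
FD 2: (-36.501,-52.116) -> (-34.719,-53.024) [heading=333, draw]
Final: pos=(-34.719,-53.024), heading=333, 8 segment(s) drawn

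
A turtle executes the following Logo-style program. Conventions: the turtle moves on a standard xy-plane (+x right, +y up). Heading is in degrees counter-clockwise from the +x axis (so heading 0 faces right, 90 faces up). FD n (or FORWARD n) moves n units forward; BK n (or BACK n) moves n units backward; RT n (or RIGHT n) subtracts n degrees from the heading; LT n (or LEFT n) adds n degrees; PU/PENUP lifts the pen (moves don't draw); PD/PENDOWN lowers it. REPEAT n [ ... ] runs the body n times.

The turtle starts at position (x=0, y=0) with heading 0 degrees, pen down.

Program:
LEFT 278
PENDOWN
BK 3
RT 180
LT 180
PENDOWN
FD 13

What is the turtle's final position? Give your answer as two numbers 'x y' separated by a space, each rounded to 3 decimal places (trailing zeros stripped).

Executing turtle program step by step:
Start: pos=(0,0), heading=0, pen down
LT 278: heading 0 -> 278
PD: pen down
BK 3: (0,0) -> (-0.418,2.971) [heading=278, draw]
RT 180: heading 278 -> 98
LT 180: heading 98 -> 278
PD: pen down
FD 13: (-0.418,2.971) -> (1.392,-9.903) [heading=278, draw]
Final: pos=(1.392,-9.903), heading=278, 2 segment(s) drawn

Answer: 1.392 -9.903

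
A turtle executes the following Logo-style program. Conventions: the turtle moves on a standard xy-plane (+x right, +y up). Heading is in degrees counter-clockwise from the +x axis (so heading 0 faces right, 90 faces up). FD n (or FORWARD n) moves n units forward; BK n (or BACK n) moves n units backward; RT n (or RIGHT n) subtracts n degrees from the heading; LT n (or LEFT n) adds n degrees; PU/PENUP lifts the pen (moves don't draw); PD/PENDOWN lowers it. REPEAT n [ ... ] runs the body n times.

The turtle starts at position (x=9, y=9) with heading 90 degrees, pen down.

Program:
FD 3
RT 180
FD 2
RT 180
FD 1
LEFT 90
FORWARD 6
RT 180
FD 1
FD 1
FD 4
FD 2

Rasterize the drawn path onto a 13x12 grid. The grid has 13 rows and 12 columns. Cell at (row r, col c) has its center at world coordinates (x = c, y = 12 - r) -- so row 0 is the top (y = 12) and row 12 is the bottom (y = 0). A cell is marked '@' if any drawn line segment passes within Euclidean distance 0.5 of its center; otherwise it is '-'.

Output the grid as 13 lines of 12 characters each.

Answer: ---------@--
---@@@@@@@@@
---------@--
---------@--
------------
------------
------------
------------
------------
------------
------------
------------
------------

Derivation:
Segment 0: (9,9) -> (9,12)
Segment 1: (9,12) -> (9,10)
Segment 2: (9,10) -> (9,11)
Segment 3: (9,11) -> (3,11)
Segment 4: (3,11) -> (4,11)
Segment 5: (4,11) -> (5,11)
Segment 6: (5,11) -> (9,11)
Segment 7: (9,11) -> (11,11)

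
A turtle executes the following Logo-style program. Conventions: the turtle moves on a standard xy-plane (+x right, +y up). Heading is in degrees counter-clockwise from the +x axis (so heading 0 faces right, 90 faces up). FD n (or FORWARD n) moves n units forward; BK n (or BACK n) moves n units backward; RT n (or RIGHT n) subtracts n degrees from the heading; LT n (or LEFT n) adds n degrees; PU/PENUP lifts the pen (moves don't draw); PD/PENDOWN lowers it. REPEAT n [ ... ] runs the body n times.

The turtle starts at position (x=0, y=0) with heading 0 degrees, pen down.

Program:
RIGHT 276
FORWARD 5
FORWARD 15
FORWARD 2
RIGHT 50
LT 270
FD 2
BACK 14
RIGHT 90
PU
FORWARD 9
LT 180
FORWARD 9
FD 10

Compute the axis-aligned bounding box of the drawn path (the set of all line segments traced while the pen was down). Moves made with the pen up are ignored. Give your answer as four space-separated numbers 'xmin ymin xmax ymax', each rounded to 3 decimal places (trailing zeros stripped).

Executing turtle program step by step:
Start: pos=(0,0), heading=0, pen down
RT 276: heading 0 -> 84
FD 5: (0,0) -> (0.523,4.973) [heading=84, draw]
FD 15: (0.523,4.973) -> (2.091,19.89) [heading=84, draw]
FD 2: (2.091,19.89) -> (2.3,21.879) [heading=84, draw]
RT 50: heading 84 -> 34
LT 270: heading 34 -> 304
FD 2: (2.3,21.879) -> (3.418,20.221) [heading=304, draw]
BK 14: (3.418,20.221) -> (-4.411,31.828) [heading=304, draw]
RT 90: heading 304 -> 214
PU: pen up
FD 9: (-4.411,31.828) -> (-11.872,26.795) [heading=214, move]
LT 180: heading 214 -> 34
FD 9: (-11.872,26.795) -> (-4.411,31.828) [heading=34, move]
FD 10: (-4.411,31.828) -> (3.88,37.42) [heading=34, move]
Final: pos=(3.88,37.42), heading=34, 5 segment(s) drawn

Segment endpoints: x in {-4.411, 0, 0.523, 2.091, 2.3, 3.418}, y in {0, 4.973, 19.89, 20.221, 21.879, 31.828}
xmin=-4.411, ymin=0, xmax=3.418, ymax=31.828

Answer: -4.411 0 3.418 31.828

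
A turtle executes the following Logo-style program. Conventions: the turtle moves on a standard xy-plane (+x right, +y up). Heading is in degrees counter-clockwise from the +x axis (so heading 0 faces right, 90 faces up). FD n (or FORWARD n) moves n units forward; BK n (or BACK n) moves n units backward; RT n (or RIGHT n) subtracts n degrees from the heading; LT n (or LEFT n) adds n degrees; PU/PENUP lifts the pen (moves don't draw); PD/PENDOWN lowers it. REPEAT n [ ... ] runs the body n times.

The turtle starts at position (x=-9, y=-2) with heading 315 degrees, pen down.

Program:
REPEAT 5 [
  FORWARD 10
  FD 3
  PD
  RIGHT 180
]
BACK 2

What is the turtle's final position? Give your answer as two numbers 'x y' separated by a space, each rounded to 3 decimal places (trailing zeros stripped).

Executing turtle program step by step:
Start: pos=(-9,-2), heading=315, pen down
REPEAT 5 [
  -- iteration 1/5 --
  FD 10: (-9,-2) -> (-1.929,-9.071) [heading=315, draw]
  FD 3: (-1.929,-9.071) -> (0.192,-11.192) [heading=315, draw]
  PD: pen down
  RT 180: heading 315 -> 135
  -- iteration 2/5 --
  FD 10: (0.192,-11.192) -> (-6.879,-4.121) [heading=135, draw]
  FD 3: (-6.879,-4.121) -> (-9,-2) [heading=135, draw]
  PD: pen down
  RT 180: heading 135 -> 315
  -- iteration 3/5 --
  FD 10: (-9,-2) -> (-1.929,-9.071) [heading=315, draw]
  FD 3: (-1.929,-9.071) -> (0.192,-11.192) [heading=315, draw]
  PD: pen down
  RT 180: heading 315 -> 135
  -- iteration 4/5 --
  FD 10: (0.192,-11.192) -> (-6.879,-4.121) [heading=135, draw]
  FD 3: (-6.879,-4.121) -> (-9,-2) [heading=135, draw]
  PD: pen down
  RT 180: heading 135 -> 315
  -- iteration 5/5 --
  FD 10: (-9,-2) -> (-1.929,-9.071) [heading=315, draw]
  FD 3: (-1.929,-9.071) -> (0.192,-11.192) [heading=315, draw]
  PD: pen down
  RT 180: heading 315 -> 135
]
BK 2: (0.192,-11.192) -> (1.607,-12.607) [heading=135, draw]
Final: pos=(1.607,-12.607), heading=135, 11 segment(s) drawn

Answer: 1.607 -12.607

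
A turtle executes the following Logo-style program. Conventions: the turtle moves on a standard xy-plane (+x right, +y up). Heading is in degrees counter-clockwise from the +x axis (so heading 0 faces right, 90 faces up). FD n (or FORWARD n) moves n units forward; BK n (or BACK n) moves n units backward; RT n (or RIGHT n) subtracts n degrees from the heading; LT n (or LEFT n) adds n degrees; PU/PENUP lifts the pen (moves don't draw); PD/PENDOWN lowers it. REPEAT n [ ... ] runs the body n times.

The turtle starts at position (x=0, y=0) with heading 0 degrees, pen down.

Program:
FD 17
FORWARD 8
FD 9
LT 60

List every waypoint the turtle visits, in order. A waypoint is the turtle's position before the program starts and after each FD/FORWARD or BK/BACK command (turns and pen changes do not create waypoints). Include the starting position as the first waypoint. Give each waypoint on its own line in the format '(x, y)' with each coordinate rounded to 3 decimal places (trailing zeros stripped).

Executing turtle program step by step:
Start: pos=(0,0), heading=0, pen down
FD 17: (0,0) -> (17,0) [heading=0, draw]
FD 8: (17,0) -> (25,0) [heading=0, draw]
FD 9: (25,0) -> (34,0) [heading=0, draw]
LT 60: heading 0 -> 60
Final: pos=(34,0), heading=60, 3 segment(s) drawn
Waypoints (4 total):
(0, 0)
(17, 0)
(25, 0)
(34, 0)

Answer: (0, 0)
(17, 0)
(25, 0)
(34, 0)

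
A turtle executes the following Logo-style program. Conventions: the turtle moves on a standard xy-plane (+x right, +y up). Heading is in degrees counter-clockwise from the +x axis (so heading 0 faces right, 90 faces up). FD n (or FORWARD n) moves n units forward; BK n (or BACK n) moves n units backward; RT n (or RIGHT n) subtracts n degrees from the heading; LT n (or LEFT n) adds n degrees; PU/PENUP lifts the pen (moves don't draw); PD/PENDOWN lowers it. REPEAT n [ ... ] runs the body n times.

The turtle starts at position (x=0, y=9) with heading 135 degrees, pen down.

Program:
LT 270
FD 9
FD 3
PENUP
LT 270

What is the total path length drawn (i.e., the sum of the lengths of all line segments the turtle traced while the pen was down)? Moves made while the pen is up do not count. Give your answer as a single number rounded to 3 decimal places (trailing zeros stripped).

Executing turtle program step by step:
Start: pos=(0,9), heading=135, pen down
LT 270: heading 135 -> 45
FD 9: (0,9) -> (6.364,15.364) [heading=45, draw]
FD 3: (6.364,15.364) -> (8.485,17.485) [heading=45, draw]
PU: pen up
LT 270: heading 45 -> 315
Final: pos=(8.485,17.485), heading=315, 2 segment(s) drawn

Segment lengths:
  seg 1: (0,9) -> (6.364,15.364), length = 9
  seg 2: (6.364,15.364) -> (8.485,17.485), length = 3
Total = 12

Answer: 12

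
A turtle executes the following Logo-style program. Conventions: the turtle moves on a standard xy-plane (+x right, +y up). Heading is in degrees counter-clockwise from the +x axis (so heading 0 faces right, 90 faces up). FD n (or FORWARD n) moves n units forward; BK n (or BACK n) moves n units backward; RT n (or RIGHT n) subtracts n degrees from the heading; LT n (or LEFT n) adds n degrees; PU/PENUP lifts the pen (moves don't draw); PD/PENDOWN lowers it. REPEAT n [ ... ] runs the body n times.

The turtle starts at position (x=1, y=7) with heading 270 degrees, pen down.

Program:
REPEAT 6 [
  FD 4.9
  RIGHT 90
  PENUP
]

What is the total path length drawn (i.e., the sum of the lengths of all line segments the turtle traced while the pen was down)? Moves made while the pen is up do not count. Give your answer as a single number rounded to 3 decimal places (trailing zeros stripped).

Answer: 4.9

Derivation:
Executing turtle program step by step:
Start: pos=(1,7), heading=270, pen down
REPEAT 6 [
  -- iteration 1/6 --
  FD 4.9: (1,7) -> (1,2.1) [heading=270, draw]
  RT 90: heading 270 -> 180
  PU: pen up
  -- iteration 2/6 --
  FD 4.9: (1,2.1) -> (-3.9,2.1) [heading=180, move]
  RT 90: heading 180 -> 90
  PU: pen up
  -- iteration 3/6 --
  FD 4.9: (-3.9,2.1) -> (-3.9,7) [heading=90, move]
  RT 90: heading 90 -> 0
  PU: pen up
  -- iteration 4/6 --
  FD 4.9: (-3.9,7) -> (1,7) [heading=0, move]
  RT 90: heading 0 -> 270
  PU: pen up
  -- iteration 5/6 --
  FD 4.9: (1,7) -> (1,2.1) [heading=270, move]
  RT 90: heading 270 -> 180
  PU: pen up
  -- iteration 6/6 --
  FD 4.9: (1,2.1) -> (-3.9,2.1) [heading=180, move]
  RT 90: heading 180 -> 90
  PU: pen up
]
Final: pos=(-3.9,2.1), heading=90, 1 segment(s) drawn

Segment lengths:
  seg 1: (1,7) -> (1,2.1), length = 4.9
Total = 4.9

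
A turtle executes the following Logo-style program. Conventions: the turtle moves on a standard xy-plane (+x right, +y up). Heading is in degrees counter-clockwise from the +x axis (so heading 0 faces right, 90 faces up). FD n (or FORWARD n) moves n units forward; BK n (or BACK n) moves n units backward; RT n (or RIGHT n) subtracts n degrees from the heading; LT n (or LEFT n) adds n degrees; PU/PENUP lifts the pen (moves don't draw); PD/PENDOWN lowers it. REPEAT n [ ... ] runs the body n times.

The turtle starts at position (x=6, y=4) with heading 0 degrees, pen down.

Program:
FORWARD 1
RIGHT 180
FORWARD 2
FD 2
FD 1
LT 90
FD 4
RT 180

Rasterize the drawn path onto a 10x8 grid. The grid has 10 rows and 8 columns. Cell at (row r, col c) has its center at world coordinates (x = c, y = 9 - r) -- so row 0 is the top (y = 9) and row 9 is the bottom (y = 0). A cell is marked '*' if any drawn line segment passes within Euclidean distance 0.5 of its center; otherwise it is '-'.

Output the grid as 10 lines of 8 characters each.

Segment 0: (6,4) -> (7,4)
Segment 1: (7,4) -> (5,4)
Segment 2: (5,4) -> (3,4)
Segment 3: (3,4) -> (2,4)
Segment 4: (2,4) -> (2,-0)

Answer: --------
--------
--------
--------
--------
--******
--*-----
--*-----
--*-----
--*-----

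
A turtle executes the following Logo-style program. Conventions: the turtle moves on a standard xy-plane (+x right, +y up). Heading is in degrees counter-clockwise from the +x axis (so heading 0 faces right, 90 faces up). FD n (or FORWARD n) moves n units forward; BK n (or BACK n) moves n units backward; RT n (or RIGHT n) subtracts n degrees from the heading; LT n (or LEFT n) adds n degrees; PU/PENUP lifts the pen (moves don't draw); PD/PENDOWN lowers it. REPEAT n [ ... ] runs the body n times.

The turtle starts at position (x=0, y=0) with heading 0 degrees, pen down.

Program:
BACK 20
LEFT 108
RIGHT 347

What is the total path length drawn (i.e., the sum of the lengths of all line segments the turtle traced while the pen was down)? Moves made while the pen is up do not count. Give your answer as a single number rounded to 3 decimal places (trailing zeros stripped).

Executing turtle program step by step:
Start: pos=(0,0), heading=0, pen down
BK 20: (0,0) -> (-20,0) [heading=0, draw]
LT 108: heading 0 -> 108
RT 347: heading 108 -> 121
Final: pos=(-20,0), heading=121, 1 segment(s) drawn

Segment lengths:
  seg 1: (0,0) -> (-20,0), length = 20
Total = 20

Answer: 20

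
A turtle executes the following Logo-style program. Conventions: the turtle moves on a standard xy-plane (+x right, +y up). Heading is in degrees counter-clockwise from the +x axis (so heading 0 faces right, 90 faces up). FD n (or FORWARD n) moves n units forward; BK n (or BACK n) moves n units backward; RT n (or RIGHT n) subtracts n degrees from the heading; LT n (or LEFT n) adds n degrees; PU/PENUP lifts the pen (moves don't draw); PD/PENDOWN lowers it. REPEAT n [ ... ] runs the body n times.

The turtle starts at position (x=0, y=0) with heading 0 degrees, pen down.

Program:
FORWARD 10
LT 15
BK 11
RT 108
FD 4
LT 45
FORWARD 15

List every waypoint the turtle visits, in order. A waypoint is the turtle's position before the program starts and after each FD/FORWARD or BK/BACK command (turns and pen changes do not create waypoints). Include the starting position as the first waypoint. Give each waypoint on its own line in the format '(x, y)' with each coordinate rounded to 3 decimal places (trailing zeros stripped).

Executing turtle program step by step:
Start: pos=(0,0), heading=0, pen down
FD 10: (0,0) -> (10,0) [heading=0, draw]
LT 15: heading 0 -> 15
BK 11: (10,0) -> (-0.625,-2.847) [heading=15, draw]
RT 108: heading 15 -> 267
FD 4: (-0.625,-2.847) -> (-0.835,-6.842) [heading=267, draw]
LT 45: heading 267 -> 312
FD 15: (-0.835,-6.842) -> (9.202,-17.989) [heading=312, draw]
Final: pos=(9.202,-17.989), heading=312, 4 segment(s) drawn
Waypoints (5 total):
(0, 0)
(10, 0)
(-0.625, -2.847)
(-0.835, -6.842)
(9.202, -17.989)

Answer: (0, 0)
(10, 0)
(-0.625, -2.847)
(-0.835, -6.842)
(9.202, -17.989)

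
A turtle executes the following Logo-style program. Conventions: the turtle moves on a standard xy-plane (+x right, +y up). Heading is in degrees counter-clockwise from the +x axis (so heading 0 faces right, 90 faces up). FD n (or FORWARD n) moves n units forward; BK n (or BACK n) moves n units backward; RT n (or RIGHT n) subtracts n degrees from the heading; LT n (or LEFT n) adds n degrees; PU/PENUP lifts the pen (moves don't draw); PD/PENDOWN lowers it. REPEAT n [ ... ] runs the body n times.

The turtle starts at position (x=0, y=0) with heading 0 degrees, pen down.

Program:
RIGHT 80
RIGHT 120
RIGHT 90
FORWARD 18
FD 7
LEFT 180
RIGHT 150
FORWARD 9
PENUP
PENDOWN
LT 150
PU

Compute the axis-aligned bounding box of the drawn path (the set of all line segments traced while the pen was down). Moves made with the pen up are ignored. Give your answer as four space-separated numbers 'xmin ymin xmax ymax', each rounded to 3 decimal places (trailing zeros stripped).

Executing turtle program step by step:
Start: pos=(0,0), heading=0, pen down
RT 80: heading 0 -> 280
RT 120: heading 280 -> 160
RT 90: heading 160 -> 70
FD 18: (0,0) -> (6.156,16.914) [heading=70, draw]
FD 7: (6.156,16.914) -> (8.551,23.492) [heading=70, draw]
LT 180: heading 70 -> 250
RT 150: heading 250 -> 100
FD 9: (8.551,23.492) -> (6.988,32.356) [heading=100, draw]
PU: pen up
PD: pen down
LT 150: heading 100 -> 250
PU: pen up
Final: pos=(6.988,32.356), heading=250, 3 segment(s) drawn

Segment endpoints: x in {0, 6.156, 6.988, 8.551}, y in {0, 16.914, 23.492, 32.356}
xmin=0, ymin=0, xmax=8.551, ymax=32.356

Answer: 0 0 8.551 32.356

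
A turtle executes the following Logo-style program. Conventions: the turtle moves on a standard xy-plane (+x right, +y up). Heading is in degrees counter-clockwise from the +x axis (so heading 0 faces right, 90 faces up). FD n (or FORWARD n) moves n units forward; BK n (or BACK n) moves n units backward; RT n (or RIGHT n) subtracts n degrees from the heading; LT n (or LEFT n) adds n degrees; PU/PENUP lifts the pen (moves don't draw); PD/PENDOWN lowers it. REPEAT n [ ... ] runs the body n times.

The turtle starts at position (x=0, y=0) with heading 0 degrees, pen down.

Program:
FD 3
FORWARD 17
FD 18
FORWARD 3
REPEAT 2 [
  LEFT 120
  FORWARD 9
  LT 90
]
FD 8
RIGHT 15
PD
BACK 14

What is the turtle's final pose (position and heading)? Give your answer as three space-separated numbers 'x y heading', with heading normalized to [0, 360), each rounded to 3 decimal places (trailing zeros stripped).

Executing turtle program step by step:
Start: pos=(0,0), heading=0, pen down
FD 3: (0,0) -> (3,0) [heading=0, draw]
FD 17: (3,0) -> (20,0) [heading=0, draw]
FD 18: (20,0) -> (38,0) [heading=0, draw]
FD 3: (38,0) -> (41,0) [heading=0, draw]
REPEAT 2 [
  -- iteration 1/2 --
  LT 120: heading 0 -> 120
  FD 9: (41,0) -> (36.5,7.794) [heading=120, draw]
  LT 90: heading 120 -> 210
  -- iteration 2/2 --
  LT 120: heading 210 -> 330
  FD 9: (36.5,7.794) -> (44.294,3.294) [heading=330, draw]
  LT 90: heading 330 -> 60
]
FD 8: (44.294,3.294) -> (48.294,10.222) [heading=60, draw]
RT 15: heading 60 -> 45
PD: pen down
BK 14: (48.294,10.222) -> (38.395,0.323) [heading=45, draw]
Final: pos=(38.395,0.323), heading=45, 8 segment(s) drawn

Answer: 38.395 0.323 45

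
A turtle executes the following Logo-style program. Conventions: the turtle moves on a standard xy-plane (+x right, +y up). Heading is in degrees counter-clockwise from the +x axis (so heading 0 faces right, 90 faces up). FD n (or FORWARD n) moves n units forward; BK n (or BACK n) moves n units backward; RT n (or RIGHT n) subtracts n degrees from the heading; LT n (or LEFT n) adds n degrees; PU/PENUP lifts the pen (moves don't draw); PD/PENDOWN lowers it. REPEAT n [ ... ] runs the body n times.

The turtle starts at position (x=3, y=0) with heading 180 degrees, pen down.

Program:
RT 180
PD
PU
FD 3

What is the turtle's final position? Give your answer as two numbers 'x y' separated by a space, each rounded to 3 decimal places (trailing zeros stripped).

Executing turtle program step by step:
Start: pos=(3,0), heading=180, pen down
RT 180: heading 180 -> 0
PD: pen down
PU: pen up
FD 3: (3,0) -> (6,0) [heading=0, move]
Final: pos=(6,0), heading=0, 0 segment(s) drawn

Answer: 6 0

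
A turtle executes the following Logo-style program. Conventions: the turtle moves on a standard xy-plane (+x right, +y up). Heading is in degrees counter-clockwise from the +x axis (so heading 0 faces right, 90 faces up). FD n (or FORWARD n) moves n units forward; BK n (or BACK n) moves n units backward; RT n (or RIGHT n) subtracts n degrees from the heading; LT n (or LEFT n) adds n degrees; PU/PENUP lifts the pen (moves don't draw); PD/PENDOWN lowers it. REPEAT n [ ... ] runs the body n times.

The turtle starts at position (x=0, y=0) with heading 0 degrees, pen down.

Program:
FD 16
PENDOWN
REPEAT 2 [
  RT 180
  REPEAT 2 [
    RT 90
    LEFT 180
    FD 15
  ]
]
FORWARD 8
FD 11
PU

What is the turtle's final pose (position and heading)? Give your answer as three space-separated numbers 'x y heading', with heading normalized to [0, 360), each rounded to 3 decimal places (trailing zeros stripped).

Executing turtle program step by step:
Start: pos=(0,0), heading=0, pen down
FD 16: (0,0) -> (16,0) [heading=0, draw]
PD: pen down
REPEAT 2 [
  -- iteration 1/2 --
  RT 180: heading 0 -> 180
  REPEAT 2 [
    -- iteration 1/2 --
    RT 90: heading 180 -> 90
    LT 180: heading 90 -> 270
    FD 15: (16,0) -> (16,-15) [heading=270, draw]
    -- iteration 2/2 --
    RT 90: heading 270 -> 180
    LT 180: heading 180 -> 0
    FD 15: (16,-15) -> (31,-15) [heading=0, draw]
  ]
  -- iteration 2/2 --
  RT 180: heading 0 -> 180
  REPEAT 2 [
    -- iteration 1/2 --
    RT 90: heading 180 -> 90
    LT 180: heading 90 -> 270
    FD 15: (31,-15) -> (31,-30) [heading=270, draw]
    -- iteration 2/2 --
    RT 90: heading 270 -> 180
    LT 180: heading 180 -> 0
    FD 15: (31,-30) -> (46,-30) [heading=0, draw]
  ]
]
FD 8: (46,-30) -> (54,-30) [heading=0, draw]
FD 11: (54,-30) -> (65,-30) [heading=0, draw]
PU: pen up
Final: pos=(65,-30), heading=0, 7 segment(s) drawn

Answer: 65 -30 0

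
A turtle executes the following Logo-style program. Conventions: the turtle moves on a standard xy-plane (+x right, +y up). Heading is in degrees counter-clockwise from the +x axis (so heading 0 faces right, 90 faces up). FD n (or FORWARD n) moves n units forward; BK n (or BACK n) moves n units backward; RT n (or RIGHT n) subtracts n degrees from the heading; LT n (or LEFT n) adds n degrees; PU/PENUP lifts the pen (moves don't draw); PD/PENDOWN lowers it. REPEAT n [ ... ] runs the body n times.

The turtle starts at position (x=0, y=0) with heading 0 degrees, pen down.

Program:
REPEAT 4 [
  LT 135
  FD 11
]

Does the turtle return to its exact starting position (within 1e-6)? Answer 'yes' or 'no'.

Executing turtle program step by step:
Start: pos=(0,0), heading=0, pen down
REPEAT 4 [
  -- iteration 1/4 --
  LT 135: heading 0 -> 135
  FD 11: (0,0) -> (-7.778,7.778) [heading=135, draw]
  -- iteration 2/4 --
  LT 135: heading 135 -> 270
  FD 11: (-7.778,7.778) -> (-7.778,-3.222) [heading=270, draw]
  -- iteration 3/4 --
  LT 135: heading 270 -> 45
  FD 11: (-7.778,-3.222) -> (0,4.556) [heading=45, draw]
  -- iteration 4/4 --
  LT 135: heading 45 -> 180
  FD 11: (0,4.556) -> (-11,4.556) [heading=180, draw]
]
Final: pos=(-11,4.556), heading=180, 4 segment(s) drawn

Start position: (0, 0)
Final position: (-11, 4.556)
Distance = 11.906; >= 1e-6 -> NOT closed

Answer: no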